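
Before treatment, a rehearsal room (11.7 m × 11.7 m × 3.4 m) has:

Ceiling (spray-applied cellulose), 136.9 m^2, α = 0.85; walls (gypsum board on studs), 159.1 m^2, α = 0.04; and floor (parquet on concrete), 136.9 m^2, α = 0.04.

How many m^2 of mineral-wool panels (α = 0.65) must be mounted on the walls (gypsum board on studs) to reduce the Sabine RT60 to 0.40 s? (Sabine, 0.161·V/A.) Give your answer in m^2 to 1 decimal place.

Total absorption A₁ = 136.9·0.85 + 159.1·0.04 + 136.9·0.04
  = 116.365 + 6.364 + 5.476 = 128.205 m^2 sabins.
Required A₂ = 0.161·465.426/0.40 = 187.334 sabins.
Absorption to add: 187.334 − 128.205 = 59.129 sabins.
Each m^2 of panel replacing the walls (gypsum board on studs) adds (0.65 − 0.04) = 0.61 sabins.
Area = ΔA/Δα = 59.129/0.61 = 96.9 m^2.

96.9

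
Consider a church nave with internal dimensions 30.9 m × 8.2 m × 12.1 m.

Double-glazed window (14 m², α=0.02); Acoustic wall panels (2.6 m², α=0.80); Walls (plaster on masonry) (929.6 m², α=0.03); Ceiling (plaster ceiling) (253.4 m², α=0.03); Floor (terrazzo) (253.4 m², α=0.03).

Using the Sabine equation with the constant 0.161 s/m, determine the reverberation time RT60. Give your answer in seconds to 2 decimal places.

A = Σ Sᵢαᵢ = 14*0.02 + 2.6*0.80 + 929.6*0.03 + 253.4*0.03 + 253.4*0.03 = 45.452 sabins.
Room volume: 3065.898 m³.
T = 0.161 V/A = 0.161·3065.898/45.452 = 10.86 s.

10.86 seconds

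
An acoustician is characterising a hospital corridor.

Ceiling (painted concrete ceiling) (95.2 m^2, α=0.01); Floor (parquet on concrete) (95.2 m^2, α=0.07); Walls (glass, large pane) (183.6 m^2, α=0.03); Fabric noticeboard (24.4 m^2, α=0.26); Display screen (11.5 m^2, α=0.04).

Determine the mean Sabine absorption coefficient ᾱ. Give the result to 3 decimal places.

Total surface area S = 409.9 m^2.
Weighted sum Σ Sα = 19.928.
ᾱ = A/S = 0.049.

0.049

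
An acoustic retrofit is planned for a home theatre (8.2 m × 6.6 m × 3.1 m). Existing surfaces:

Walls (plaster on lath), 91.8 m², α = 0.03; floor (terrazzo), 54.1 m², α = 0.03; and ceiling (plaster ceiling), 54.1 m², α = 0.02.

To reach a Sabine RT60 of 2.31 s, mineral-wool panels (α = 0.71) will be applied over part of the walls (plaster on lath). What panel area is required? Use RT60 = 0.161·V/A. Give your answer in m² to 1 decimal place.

9.2

Summing Sᵢαᵢ: 2.754 + 1.623 + 1.082 → A₁ = 5.459 sabins.
Required A₂ = 0.161·167.772/2.31 = 11.693 sabins.
Absorption to add: 11.693 − 5.459 = 6.234 sabins.
Each m² of panel replacing the walls (plaster on lath) adds (0.71 − 0.03) = 0.68 sabins.
Panel area = 6.234 / 0.68 = 9.2 m².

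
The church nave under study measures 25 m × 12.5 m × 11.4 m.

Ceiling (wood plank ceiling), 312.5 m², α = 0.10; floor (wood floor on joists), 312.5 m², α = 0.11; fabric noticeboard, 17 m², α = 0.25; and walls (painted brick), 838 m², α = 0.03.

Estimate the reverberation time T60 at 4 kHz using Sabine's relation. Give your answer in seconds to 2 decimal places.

6.04 s

A = Σ Sᵢαᵢ = 312.5*0.10 + 312.5*0.11 + 17*0.25 + 838*0.03 = 95.015 sabins.
Volume V = 25 × 12.5 × 11.4 = 3562.5 m³.
RT60 = 0.161 · V / A = 0.161 × 3562.5 / 95.015 = 6.04 s.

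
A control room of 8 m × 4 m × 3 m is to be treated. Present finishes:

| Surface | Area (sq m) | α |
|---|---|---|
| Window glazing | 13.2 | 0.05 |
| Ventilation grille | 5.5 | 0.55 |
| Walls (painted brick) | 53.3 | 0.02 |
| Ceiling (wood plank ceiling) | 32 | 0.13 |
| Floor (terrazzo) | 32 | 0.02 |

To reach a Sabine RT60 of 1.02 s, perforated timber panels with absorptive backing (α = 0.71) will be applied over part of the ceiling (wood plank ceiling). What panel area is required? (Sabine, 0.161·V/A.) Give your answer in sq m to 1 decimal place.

Summing Sᵢαᵢ: 0.660 + 3.025 + 1.066 + 4.160 + 0.640 → A₁ = 9.551 sabins.
Required A₂ = 0.161·96/1.02 = 15.153 sabins.
ΔA needed = 15.153 − 9.551 = 5.602 sabins.
Each sq m of panel replacing the ceiling (wood plank ceiling) adds (0.71 − 0.13) = 0.58 sabins.
Panel area = 5.602 / 0.58 = 9.7 sq m.

9.7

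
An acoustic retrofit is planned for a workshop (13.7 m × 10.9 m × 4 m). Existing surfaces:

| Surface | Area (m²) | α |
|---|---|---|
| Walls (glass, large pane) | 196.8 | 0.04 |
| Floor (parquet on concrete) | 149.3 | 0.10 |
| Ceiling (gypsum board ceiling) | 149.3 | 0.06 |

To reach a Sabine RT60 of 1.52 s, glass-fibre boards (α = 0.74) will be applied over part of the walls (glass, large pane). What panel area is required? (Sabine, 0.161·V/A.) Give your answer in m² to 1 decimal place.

Total absorption A₁ = 196.8·0.04 + 149.3·0.10 + 149.3·0.06
  = 7.872 + 14.930 + 8.958 = 31.760 m² sabins.
Required A₂ = 0.161·597.32/1.52 = 63.269 sabins.
ΔA needed = 63.269 − 31.760 = 31.509 sabins.
Each m² of panel replacing the walls (glass, large pane) adds (0.74 − 0.04) = 0.70 sabins.
Area = ΔA/Δα = 31.509/0.70 = 45.0 m².

45.0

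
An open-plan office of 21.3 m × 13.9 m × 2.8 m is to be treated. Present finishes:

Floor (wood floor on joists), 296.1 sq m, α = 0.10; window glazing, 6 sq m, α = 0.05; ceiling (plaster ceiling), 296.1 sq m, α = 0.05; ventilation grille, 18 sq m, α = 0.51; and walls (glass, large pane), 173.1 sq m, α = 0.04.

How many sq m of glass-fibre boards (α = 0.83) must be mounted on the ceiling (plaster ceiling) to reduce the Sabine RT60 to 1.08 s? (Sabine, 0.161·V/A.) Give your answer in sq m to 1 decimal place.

A₁ = Σ Sᵢαᵢ = 296.1×0.10 + 6×0.05 + 296.1×0.05 + 18×0.51 + 173.1×0.04 = 60.819 sabins.
Required A₂ = 0.161·828.996/1.08 = 123.582 sabins.
ΔA needed = 123.582 − 60.819 = 62.763 sabins.
Each sq m of panel replacing the ceiling (plaster ceiling) adds (0.83 − 0.05) = 0.78 sabins.
Area = ΔA/Δα = 62.763/0.78 = 80.5 sq m.

80.5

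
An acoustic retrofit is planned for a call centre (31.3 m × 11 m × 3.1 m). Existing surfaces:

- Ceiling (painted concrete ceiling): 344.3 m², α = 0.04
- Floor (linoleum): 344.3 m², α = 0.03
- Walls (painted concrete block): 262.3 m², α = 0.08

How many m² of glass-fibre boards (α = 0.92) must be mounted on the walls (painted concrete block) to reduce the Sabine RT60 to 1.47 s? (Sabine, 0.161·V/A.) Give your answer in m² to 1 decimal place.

85.5

A₁ = Σ Sᵢαᵢ = 344.3·0.04 + 344.3·0.03 + 262.3·0.08 = 45.085 sabins.
Required A₂ = 0.161·1067.33/1.47 = 116.898 sabins.
Absorption to add: 116.898 − 45.085 = 71.813 sabins.
Net gain per m²: Δα = 0.92 − 0.08 = 0.84.
Panel area = 71.813 / 0.84 = 85.5 m².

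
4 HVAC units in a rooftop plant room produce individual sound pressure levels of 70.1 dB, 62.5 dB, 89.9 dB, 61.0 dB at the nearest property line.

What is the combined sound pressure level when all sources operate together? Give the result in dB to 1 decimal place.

90.0 dB

Sum in the linear (power) domain: Σ 10^(Lᵢ/10) = 10^(70.1/10) + 10^(62.5/10) + 10^(89.9/10) + 10^(61.0/10) = 9.905e+08.
Combined level = 10 log₁₀(9.905e+08) = 90.0 dB.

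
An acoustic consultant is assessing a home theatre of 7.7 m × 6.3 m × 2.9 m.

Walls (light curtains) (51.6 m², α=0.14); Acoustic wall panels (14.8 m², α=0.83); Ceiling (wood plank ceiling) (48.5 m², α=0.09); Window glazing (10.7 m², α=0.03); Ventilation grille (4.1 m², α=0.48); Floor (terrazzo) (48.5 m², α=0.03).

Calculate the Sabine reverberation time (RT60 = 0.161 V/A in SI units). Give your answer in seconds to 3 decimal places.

Total absorption A = 51.6·0.14 + 14.8·0.83 + 48.5·0.09 + 10.7·0.03 + 4.1·0.48 + 48.5·0.03
  = 7.224 + 12.284 + 4.365 + 0.321 + 1.968 + 1.455 = 27.617 m² sabins.
V = 7.7·6.3·2.9 = 140.679 m³.
Sabine: RT60 = 0.161 × 140.679 / 27.617 = 0.820 s.

0.820 s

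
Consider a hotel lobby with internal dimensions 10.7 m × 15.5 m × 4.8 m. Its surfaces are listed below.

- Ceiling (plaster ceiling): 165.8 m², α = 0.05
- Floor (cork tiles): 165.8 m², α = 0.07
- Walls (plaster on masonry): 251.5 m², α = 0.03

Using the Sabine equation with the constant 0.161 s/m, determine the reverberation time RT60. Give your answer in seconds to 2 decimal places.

A = Σ Sᵢαᵢ = 165.8×0.05 + 165.8×0.07 + 251.5×0.03 = 27.441 sabins.
Room volume: 796.08 m³.
Sabine: RT60 = 0.161 × 796.08 / 27.441 = 4.67 s.

4.67 s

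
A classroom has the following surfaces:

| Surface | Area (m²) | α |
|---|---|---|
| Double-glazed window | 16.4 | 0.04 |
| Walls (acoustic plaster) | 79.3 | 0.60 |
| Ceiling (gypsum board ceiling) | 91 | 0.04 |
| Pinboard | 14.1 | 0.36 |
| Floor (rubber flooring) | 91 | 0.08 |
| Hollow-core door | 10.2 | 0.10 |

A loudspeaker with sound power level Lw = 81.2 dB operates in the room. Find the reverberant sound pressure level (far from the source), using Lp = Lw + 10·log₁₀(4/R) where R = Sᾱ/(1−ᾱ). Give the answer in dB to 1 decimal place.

Σ(Sᵢαᵢ) = 16.4·0.04 + 79.3·0.60 + 91·0.04 + 14.1·0.36 + 91·0.08 + 10.2·0.10 = 65.252; total area S = 302.0 m².
ᾱ = 0.2161, so room constant R = A/(1−ᾱ) = 83.240 m².
Lp = 81.2 + 10·log₁₀(4/83.240) = 81.2 + (-13.18) = 68.0 dB.

68.0 dB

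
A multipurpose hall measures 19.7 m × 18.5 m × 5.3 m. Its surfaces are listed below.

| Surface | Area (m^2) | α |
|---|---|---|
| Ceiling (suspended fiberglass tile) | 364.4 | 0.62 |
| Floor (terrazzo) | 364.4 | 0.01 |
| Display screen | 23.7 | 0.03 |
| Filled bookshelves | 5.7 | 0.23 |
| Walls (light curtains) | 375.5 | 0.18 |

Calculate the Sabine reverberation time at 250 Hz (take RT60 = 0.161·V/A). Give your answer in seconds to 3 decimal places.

Total absorption A = 364.4×0.62 + 364.4×0.01 + 23.7×0.03 + 5.7×0.23 + 375.5×0.18
  = 225.928 + 3.644 + 0.711 + 1.311 + 67.590 = 299.184 m^2 sabins.
Room volume: 1931.585 m³.
RT60 = 0.161 · V / A = 0.161 × 1931.585 / 299.184 = 1.039 s.

1.039 seconds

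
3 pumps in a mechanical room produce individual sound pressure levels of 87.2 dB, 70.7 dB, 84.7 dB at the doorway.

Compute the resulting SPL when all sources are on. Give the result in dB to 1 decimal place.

89.2 dB

Sum in the linear (power) domain: Σ 10^(Lᵢ/10) = 10^(87.2/10) + 10^(70.7/10) + 10^(84.7/10) = 8.317e+08.
L_total = 10·log₁₀(8.317e+08) = 89.2 dB.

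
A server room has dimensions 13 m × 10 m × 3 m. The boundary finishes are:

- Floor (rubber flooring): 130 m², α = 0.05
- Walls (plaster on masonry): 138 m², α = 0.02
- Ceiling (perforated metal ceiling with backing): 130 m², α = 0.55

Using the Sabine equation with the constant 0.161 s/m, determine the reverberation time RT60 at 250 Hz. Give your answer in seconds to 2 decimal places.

0.78 s

Total absorption A = 130×0.05 + 138×0.02 + 130×0.55
  = 6.500 + 2.760 + 71.500 = 80.760 m² sabins.
Volume V = 13 × 10 × 3 = 390 m³.
T = 0.161 V/A = 0.161·390/80.760 = 0.78 s.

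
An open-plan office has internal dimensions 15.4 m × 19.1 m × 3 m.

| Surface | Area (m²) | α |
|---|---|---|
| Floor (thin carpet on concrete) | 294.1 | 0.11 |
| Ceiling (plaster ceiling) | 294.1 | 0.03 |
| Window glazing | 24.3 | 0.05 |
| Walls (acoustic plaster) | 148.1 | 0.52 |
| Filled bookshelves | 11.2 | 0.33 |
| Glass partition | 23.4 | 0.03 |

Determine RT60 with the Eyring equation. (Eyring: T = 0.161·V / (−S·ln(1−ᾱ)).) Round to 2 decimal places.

S = Σ Sᵢ = 795.2 m².
Σ(Sᵢαᵢ) = 294.1×0.11 + 294.1×0.03 + 24.3×0.05 + 148.1×0.52 + 11.2×0.33 + 23.4×0.03 = 123.799.
ᾱ = 123.799 / 795.2 = 0.1557.
−S·ln(1−ᾱ) = −795.2 × ln(1 − 0.1557) = 134.586.
V = 15.4 × 19.1 × 3 = 882.42 m³.
RT60 = 0.161 × 882.42 / 134.586 = 1.06 s.

1.06 sec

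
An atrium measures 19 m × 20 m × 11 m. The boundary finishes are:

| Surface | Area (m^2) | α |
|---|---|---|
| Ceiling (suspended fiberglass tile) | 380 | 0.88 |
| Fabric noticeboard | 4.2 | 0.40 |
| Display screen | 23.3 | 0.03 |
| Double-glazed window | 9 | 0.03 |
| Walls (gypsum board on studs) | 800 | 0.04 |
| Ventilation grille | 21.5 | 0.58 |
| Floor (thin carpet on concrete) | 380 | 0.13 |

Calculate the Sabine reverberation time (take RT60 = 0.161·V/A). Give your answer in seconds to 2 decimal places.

Summing Sᵢαᵢ: 334.400 + 1.680 + 0.699 + 0.270 + 32.000 + 12.470 + 49.400 → A = 430.919 sabins.
Volume V = 19 × 20 × 11 = 4180 m³.
Sabine: RT60 = 0.161 × 4180 / 430.919 = 1.56 s.

1.56 sec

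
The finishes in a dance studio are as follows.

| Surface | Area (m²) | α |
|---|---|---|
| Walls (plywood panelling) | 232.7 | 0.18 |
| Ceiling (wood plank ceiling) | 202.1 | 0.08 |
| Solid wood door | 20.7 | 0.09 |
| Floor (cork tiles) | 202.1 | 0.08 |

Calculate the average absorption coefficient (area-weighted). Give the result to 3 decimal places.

S = Σ Sᵢ = 232.7 + 202.1 + 20.7 + 202.1 = 657.6 m².
A = 232.7·0.18 + 202.1·0.08 + 20.7·0.09 + 202.1·0.08 = 76.085 sabins.
ᾱ = A/S = 0.116.

0.116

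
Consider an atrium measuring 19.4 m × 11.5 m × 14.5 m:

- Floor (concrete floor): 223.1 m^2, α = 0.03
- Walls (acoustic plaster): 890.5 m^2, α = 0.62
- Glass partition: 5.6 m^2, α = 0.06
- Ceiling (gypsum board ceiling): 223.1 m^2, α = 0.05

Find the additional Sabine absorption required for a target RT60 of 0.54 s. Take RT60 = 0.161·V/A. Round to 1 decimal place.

A₁ = Σ Sᵢαᵢ = 223.1*0.03 + 890.5*0.62 + 5.6*0.06 + 223.1*0.05 = 570.294 sabins.
For T = 0.54 s, need A₂ = 0.161·V/T = 0.161·3234.95/0.54 = 964.494 sabins.
ΔA = A₂ − A₁ = 964.494 − 570.294 = 394.2 sabins.

394.2 sabins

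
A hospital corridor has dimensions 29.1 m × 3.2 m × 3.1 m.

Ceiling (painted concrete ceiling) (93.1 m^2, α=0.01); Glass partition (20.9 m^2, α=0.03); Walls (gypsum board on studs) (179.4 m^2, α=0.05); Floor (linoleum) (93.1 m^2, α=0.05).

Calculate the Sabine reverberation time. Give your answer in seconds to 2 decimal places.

3.06 seconds

A = Σ Sᵢαᵢ = 93.1·0.01 + 20.9·0.03 + 179.4·0.05 + 93.1·0.05 = 15.183 sabins.
Volume V = 29.1 × 3.2 × 3.1 = 288.672 m³.
Sabine: RT60 = 0.161 × 288.672 / 15.183 = 3.06 s.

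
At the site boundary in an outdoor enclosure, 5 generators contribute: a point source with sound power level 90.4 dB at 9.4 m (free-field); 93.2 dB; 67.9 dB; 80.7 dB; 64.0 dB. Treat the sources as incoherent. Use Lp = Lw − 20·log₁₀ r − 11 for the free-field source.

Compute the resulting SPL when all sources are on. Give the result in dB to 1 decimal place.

Source at 9.4 m: Lp = 90.4 − 20·log₁₀(9.4) − 11 = 59.9 dB.
Sum in the linear (power) domain: Σ 10^(Lᵢ/10) = 10^(59.9/10) + 10^(93.2/10) + 10^(67.9/10) + 10^(80.7/10) + 10^(64.0/10) = 2.216e+09.
L_total = 10·log₁₀(2.216e+09) = 93.5 dB.

93.5 dB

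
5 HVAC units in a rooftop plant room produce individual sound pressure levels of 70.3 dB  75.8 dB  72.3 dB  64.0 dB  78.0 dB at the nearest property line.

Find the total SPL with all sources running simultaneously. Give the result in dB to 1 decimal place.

Sum in the linear (power) domain: Σ 10^(Lᵢ/10) = 10^(70.3/10) + 10^(75.8/10) + 10^(72.3/10) + 10^(64.0/10) + 10^(78.0/10) = 1.313e+08.
L_total = 10·log₁₀(1.313e+08) = 81.2 dB.

81.2 dB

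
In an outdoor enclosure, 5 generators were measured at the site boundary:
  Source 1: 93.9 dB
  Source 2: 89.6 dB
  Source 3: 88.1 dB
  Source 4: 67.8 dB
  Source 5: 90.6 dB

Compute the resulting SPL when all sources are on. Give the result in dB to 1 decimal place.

97.1 dB

Σ 10^(Lᵢ/10) = 5.167e+09.
Combined level = 10 log₁₀(5.167e+09) = 97.1 dB.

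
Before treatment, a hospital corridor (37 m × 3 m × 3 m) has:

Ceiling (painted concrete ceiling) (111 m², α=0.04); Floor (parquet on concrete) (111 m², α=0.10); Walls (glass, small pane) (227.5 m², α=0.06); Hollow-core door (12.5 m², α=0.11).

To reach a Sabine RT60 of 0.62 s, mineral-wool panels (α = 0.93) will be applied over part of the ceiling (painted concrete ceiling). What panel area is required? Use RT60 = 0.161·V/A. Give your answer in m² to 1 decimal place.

62.8

Total absorption A₁ = 111·0.04 + 111·0.10 + 227.5·0.06 + 12.5·0.11
  = 4.440 + 11.100 + 13.650 + 1.375 = 30.565 m² sabins.
Required A₂ = 0.161·333/0.62 = 86.473 sabins.
Absorption to add: 86.473 − 30.565 = 55.908 sabins.
Net gain per m²: Δα = 0.93 − 0.04 = 0.89.
Panel area = 55.908 / 0.89 = 62.8 m².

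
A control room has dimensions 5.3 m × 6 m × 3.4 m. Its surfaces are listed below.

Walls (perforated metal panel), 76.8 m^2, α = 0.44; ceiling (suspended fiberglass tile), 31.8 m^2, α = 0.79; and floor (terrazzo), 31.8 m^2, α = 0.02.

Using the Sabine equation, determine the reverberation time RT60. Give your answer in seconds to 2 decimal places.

Total absorption A = 76.8*0.44 + 31.8*0.79 + 31.8*0.02
  = 33.792 + 25.122 + 0.636 = 59.550 m^2 sabins.
Room volume: 108.12 m³.
Sabine: RT60 = 0.161 × 108.12 / 59.550 = 0.29 s.

0.29 s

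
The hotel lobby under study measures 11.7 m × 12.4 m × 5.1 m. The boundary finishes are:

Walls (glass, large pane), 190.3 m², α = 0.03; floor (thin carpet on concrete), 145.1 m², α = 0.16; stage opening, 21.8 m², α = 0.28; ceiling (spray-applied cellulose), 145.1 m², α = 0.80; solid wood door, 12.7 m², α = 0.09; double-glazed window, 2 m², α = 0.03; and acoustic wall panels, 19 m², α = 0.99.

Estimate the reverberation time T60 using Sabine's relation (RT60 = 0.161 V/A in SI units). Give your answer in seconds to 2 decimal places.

0.70 seconds

A = Σ Sᵢαᵢ = 190.3*0.03 + 145.1*0.16 + 21.8*0.28 + 145.1*0.80 + 12.7*0.09 + 2*0.03 + 19*0.99 = 171.122 sabins.
V = 11.7·12.4·5.1 = 739.908 m³.
Sabine: RT60 = 0.161 × 739.908 / 171.122 = 0.70 s.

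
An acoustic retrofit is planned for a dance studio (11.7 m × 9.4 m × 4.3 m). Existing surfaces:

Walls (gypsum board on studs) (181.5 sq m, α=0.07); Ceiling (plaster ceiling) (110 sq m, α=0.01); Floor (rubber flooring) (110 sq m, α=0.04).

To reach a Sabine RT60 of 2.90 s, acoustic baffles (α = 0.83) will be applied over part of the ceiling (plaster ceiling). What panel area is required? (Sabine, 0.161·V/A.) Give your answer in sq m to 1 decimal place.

Equivalent absorption area: A₁ = 181.5·0.07 + 110·0.01 + 110·0.04 = 18.205 sq m.
Required A₂ = 0.161·472.914/2.90 = 26.255 sabins.
ΔA needed = 26.255 − 18.205 = 8.050 sabins.
Each sq m of panel replacing the ceiling (plaster ceiling) adds (0.83 − 0.01) = 0.82 sabins.
Area = ΔA/Δα = 8.050/0.82 = 9.8 sq m.

9.8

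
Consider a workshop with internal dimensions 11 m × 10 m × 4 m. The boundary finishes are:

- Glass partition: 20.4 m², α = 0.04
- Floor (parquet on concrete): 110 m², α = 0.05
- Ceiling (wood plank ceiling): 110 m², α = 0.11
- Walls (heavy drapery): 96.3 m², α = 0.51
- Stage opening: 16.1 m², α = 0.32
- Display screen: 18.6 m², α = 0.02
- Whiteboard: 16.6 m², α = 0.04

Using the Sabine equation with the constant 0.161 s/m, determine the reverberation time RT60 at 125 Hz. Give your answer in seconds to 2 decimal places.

0.96 s

Total absorption A = 20.4*0.04 + 110*0.05 + 110*0.11 + 96.3*0.51 + 16.1*0.32 + 18.6*0.02 + 16.6*0.04
  = 0.816 + 5.500 + 12.100 + 49.113 + 5.152 + 0.372 + 0.664 = 73.717 m² sabins.
Room volume: 440 m³.
Sabine: RT60 = 0.161 × 440 / 73.717 = 0.96 s.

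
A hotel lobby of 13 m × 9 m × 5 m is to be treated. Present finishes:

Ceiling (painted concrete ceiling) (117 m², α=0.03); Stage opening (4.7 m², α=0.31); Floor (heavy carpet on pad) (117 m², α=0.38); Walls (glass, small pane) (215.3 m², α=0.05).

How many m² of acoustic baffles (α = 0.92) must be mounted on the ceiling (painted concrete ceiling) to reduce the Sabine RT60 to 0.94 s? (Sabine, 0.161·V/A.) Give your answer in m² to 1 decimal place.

Total absorption A₁ = 117·0.03 + 4.7·0.31 + 117·0.38 + 215.3·0.05
  = 3.510 + 1.457 + 44.460 + 10.765 = 60.192 m² sabins.
V = 585 m³. Target absorption A₂ = 0.161 × 585 / 0.94 = 100.197 sabins.
ΔA needed = 100.197 − 60.192 = 40.005 sabins.
Net gain per m²: Δα = 0.92 − 0.03 = 0.89.
Area = ΔA/Δα = 40.005/0.89 = 44.9 m².

44.9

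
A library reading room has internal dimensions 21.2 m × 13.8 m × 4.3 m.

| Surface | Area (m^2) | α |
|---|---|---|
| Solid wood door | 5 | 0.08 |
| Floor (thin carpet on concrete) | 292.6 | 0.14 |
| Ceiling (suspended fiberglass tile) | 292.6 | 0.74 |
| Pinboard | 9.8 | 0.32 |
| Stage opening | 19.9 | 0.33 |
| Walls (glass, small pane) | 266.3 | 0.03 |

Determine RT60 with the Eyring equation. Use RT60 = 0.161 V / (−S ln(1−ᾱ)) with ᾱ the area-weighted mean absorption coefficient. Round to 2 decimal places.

S = Σ Sᵢ = 886.2 m^2.
Σ(Sᵢαᵢ) = 5×0.08 + 292.6×0.14 + 292.6×0.74 + 9.8×0.32 + 19.9×0.33 + 266.3×0.03 = 275.580.
Mean coefficient ᾱ = A/S = 0.3110.
−S·ln(1−ᾱ) = −886.2 × ln(1 − 0.3110) = 330.122.
V = 21.2 × 13.8 × 4.3 = 1258.008 m³.
RT60 = 0.161 × 1258.008 / 330.122 = 0.61 s.

0.61 s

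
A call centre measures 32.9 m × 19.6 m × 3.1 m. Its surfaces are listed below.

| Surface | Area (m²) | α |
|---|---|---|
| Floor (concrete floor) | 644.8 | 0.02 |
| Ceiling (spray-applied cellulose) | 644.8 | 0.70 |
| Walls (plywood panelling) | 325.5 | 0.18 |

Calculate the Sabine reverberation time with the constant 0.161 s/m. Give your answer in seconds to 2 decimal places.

Equivalent absorption area: A = 644.8*0.02 + 644.8*0.70 + 325.5*0.18 = 522.846 m².
V = 32.9·19.6·3.1 = 1999.004 m³.
RT60 = 0.161 · V / A = 0.161 × 1999.004 / 522.846 = 0.62 s.

0.62 s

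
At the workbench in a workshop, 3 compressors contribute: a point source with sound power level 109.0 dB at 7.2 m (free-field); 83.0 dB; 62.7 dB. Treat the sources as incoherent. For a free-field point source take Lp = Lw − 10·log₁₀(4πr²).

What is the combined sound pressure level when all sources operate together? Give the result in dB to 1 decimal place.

85.1 dB

Source at 7.2 m: Lp = 109.0 − 10·log₁₀(4π·7.2²) = 109.0 − 10·log₁₀(651.441) = 80.9 dB.
Σ 10^(Lᵢ/10) = 3.244e+08.
Combined level = 10 log₁₀(3.244e+08) = 85.1 dB.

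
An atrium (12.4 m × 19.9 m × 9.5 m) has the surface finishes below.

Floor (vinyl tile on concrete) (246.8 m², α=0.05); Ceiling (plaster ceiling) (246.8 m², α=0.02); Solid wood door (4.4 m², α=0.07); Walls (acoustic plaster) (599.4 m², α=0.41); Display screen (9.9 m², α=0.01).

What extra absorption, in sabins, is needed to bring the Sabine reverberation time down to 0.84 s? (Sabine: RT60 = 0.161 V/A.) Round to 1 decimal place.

185.9 sabins

Total absorption A₁ = 246.8·0.05 + 246.8·0.02 + 4.4·0.07 + 599.4·0.41 + 9.9·0.01
  = 12.340 + 4.936 + 0.308 + 245.754 + 0.099 = 263.437 m² sabins.
Target A₂ = 0.161·2344.22/0.84 = 449.309 sabins (V = 2344.22 m³).
Additional absorption ΔA = 449.309 − 263.437 = 185.9 sabins.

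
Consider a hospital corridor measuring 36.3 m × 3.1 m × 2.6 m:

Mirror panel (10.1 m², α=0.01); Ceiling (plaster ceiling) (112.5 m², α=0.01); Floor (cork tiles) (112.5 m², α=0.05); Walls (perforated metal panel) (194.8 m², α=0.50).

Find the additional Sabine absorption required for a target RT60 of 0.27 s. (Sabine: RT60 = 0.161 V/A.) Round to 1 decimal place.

Equivalent absorption area: A₁ = 10.1*0.01 + 112.5*0.01 + 112.5*0.05 + 194.8*0.50 = 104.251 m².
Target A₂ = 0.161·292.578/0.27 = 174.463 sabins (V = 292.578 m³).
Additional absorption ΔA = 174.463 − 104.251 = 70.2 sabins.

70.2 sabins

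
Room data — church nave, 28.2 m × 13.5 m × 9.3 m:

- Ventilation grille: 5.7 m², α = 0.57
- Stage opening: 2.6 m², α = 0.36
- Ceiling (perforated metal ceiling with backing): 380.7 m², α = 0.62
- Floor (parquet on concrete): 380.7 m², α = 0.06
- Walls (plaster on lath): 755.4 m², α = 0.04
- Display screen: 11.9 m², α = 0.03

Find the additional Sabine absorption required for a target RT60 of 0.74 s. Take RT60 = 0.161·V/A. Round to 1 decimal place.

476.7 sabins

A₁ = Σ Sᵢαᵢ = 5.7×0.57 + 2.6×0.36 + 380.7×0.62 + 380.7×0.06 + 755.4×0.04 + 11.9×0.03 = 293.634 sabins.
Target A₂ = 0.161·3540.51/0.74 = 770.300 sabins (V = 3540.51 m³).
Shortfall: 770.300 − 293.634 = 476.7 sabins.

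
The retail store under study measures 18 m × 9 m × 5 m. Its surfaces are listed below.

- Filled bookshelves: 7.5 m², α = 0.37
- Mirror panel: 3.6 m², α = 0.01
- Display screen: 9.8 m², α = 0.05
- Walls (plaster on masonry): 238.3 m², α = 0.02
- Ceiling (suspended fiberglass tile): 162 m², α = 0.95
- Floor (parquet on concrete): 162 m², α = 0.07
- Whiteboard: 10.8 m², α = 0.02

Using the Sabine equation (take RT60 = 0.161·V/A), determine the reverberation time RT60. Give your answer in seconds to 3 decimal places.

0.752 s

A = Σ Sᵢαᵢ = 7.5·0.37 + 3.6·0.01 + 9.8·0.05 + 238.3·0.02 + 162·0.95 + 162·0.07 + 10.8·0.02 = 173.523 sabins.
V = 18·9·5 = 810 m³.
Sabine: RT60 = 0.161 × 810 / 173.523 = 0.752 s.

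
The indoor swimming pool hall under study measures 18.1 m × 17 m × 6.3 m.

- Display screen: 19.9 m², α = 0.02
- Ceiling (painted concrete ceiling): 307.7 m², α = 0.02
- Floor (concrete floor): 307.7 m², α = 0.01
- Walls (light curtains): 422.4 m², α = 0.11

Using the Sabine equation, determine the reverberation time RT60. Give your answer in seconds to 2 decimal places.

Summing Sᵢαᵢ: 0.398 + 6.154 + 3.077 + 46.464 → A = 56.093 sabins.
V = 18.1·17·6.3 = 1938.51 m³.
RT60 = 0.161 · V / A = 0.161 × 1938.51 / 56.093 = 5.56 s.

5.56 s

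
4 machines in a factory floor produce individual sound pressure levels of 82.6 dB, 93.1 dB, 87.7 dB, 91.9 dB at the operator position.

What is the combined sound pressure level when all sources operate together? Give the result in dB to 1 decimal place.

Converting to relative power and adding: 10^(82.6/10) + 10^(93.1/10) + 10^(87.7/10) + 10^(91.9/10) = 4.361e+09.
Back to dB: 10·log₁₀ Σ = 96.4 dB.

96.4 dB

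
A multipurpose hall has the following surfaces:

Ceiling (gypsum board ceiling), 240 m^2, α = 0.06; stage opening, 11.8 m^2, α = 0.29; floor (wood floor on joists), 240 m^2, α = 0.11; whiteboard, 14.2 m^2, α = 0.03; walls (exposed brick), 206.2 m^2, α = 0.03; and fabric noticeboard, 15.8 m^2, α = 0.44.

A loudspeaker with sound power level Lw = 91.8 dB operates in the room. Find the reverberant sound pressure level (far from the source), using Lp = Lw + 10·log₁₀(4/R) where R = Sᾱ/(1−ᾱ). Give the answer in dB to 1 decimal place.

Σ(Sᵢαᵢ) = 240×0.06 + 11.8×0.29 + 240×0.11 + 14.2×0.03 + 206.2×0.03 + 15.8×0.44 = 57.786; total area S = 728.0 m^2.
ᾱ = 0.0794, so room constant R = A/(1−ᾱ) = 62.770 m^2.
Lp = 91.8 + 10·log₁₀(4/62.770) = 91.8 + (-11.96) = 79.8 dB.

79.8 dB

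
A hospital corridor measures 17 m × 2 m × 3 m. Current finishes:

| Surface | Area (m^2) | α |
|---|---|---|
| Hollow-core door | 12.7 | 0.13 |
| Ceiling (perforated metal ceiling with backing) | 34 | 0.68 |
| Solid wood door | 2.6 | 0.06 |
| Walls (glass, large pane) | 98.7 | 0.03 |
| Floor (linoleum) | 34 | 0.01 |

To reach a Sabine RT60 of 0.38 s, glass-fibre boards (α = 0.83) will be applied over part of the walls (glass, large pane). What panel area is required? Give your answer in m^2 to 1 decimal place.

18.7

Total absorption A₁ = 12.7·0.13 + 34·0.68 + 2.6·0.06 + 98.7·0.03 + 34·0.01
  = 1.651 + 23.120 + 0.156 + 2.961 + 0.340 = 28.228 m^2 sabins.
V = 102 m³. Target absorption A₂ = 0.161 × 102 / 0.38 = 43.216 sabins.
ΔA needed = 43.216 − 28.228 = 14.988 sabins.
Net gain per m^2: Δα = 0.83 − 0.03 = 0.80.
Area = ΔA/Δα = 14.988/0.80 = 18.7 m^2.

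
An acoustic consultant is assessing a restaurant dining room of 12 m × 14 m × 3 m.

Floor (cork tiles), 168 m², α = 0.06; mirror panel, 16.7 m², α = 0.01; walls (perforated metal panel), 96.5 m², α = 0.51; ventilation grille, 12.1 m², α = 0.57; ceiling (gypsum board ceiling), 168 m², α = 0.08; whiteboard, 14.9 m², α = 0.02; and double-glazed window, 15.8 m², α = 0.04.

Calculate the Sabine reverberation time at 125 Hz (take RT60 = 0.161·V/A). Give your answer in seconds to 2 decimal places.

Total absorption A = 168·0.06 + 16.7·0.01 + 96.5·0.51 + 12.1·0.57 + 168·0.08 + 14.9·0.02 + 15.8·0.04
  = 10.080 + 0.167 + 49.215 + 6.897 + 13.440 + 0.298 + 0.632 = 80.729 m² sabins.
Volume V = 12 × 14 × 3 = 504 m³.
T = 0.161 V/A = 0.161·504/80.729 = 1.01 s.

1.01 seconds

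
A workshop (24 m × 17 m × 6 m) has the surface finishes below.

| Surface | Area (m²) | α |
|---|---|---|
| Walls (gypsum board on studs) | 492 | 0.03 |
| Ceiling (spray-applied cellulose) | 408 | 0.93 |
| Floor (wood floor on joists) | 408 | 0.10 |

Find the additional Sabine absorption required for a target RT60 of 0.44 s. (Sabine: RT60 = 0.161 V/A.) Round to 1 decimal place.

Total absorption A₁ = 492·0.03 + 408·0.93 + 408·0.10
  = 14.760 + 379.440 + 40.800 = 435.000 m² sabins.
Target A₂ = 0.161·2448/0.44 = 895.745 sabins (V = 2448 m³).
Shortfall: 895.745 − 435.000 = 460.7 sabins.

460.7 sabins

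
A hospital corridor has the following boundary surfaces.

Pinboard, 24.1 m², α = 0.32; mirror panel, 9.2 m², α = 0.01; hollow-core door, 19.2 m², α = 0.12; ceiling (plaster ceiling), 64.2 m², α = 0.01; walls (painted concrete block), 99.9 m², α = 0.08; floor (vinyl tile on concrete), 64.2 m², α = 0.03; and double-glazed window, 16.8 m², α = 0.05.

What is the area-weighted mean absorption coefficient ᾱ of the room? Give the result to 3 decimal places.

S = Σ Sᵢ = 24.1 + 9.2 + 19.2 + 64.2 + 99.9 + 64.2 + 16.8 = 297.6 m².
A = 24.1·0.32 + 9.2·0.01 + 19.2·0.12 + 64.2·0.01 + 99.9·0.08 + 64.2·0.03 + 16.8·0.05 = 21.508 sabins.
ᾱ = 21.508 / 297.6 = 0.072.

0.072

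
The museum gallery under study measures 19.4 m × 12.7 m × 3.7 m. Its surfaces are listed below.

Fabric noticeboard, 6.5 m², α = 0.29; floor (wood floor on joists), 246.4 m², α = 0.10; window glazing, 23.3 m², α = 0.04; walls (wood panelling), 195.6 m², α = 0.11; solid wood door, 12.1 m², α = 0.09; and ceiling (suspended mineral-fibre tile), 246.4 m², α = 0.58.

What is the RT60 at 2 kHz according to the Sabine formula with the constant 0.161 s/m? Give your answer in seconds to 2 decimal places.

Summing Sᵢαᵢ: 1.885 + 24.640 + 0.932 + 21.516 + 1.089 + 142.912 → A = 192.974 sabins.
V = 19.4·12.7·3.7 = 911.606 m³.
T = 0.161 V/A = 0.161·911.606/192.974 = 0.76 s.

0.76 s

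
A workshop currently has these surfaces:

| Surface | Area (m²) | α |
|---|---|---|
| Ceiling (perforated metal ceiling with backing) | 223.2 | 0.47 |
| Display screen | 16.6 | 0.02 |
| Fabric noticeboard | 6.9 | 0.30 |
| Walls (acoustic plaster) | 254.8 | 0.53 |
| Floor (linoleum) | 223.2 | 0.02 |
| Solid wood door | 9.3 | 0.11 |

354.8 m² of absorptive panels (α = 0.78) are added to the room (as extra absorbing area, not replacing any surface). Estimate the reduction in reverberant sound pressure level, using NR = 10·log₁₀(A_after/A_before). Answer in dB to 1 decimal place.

A_before = Σ Sᵢαᵢ = 223.2·0.47 + 16.6·0.02 + 6.9·0.30 + 254.8·0.53 + 223.2·0.02 + 9.3·0.11 = 247.837 sabins.
Treatment contributes 354.8·0.78 = 276.744 sabins.
A_after = 247.837 + 276.744 = 524.581 sabins.
Reduction = 10 log₁₀(A_after/A_before) = 10 log₁₀(2.1166) = 3.3 dB.

3.3 dB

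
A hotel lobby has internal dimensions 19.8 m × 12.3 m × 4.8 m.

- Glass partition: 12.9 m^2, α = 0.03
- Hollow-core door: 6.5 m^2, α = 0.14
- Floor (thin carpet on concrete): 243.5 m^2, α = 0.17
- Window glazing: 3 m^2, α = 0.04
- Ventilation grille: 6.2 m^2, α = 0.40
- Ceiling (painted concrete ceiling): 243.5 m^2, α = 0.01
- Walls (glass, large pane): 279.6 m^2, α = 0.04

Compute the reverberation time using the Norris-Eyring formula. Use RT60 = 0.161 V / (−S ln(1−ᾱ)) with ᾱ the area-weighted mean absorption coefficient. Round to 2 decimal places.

3.07 seconds

S = Σ Sᵢ = 795.2 m^2.
Absorption A = 12.9×0.03 + 6.5×0.14 + 243.5×0.17 + 3×0.04 + 6.2×0.40 + 243.5×0.01 + 279.6×0.04 = 58.911 sabins.
Mean coefficient ᾱ = A/S = 0.0741.
−S·ln(1−ᾱ) = −795.2 × ln(1 − 0.0741) = 61.222.
V = 19.8 × 12.3 × 4.8 = 1168.992 m³.
RT60 = 0.161 × 1168.992 / 61.222 = 3.07 s.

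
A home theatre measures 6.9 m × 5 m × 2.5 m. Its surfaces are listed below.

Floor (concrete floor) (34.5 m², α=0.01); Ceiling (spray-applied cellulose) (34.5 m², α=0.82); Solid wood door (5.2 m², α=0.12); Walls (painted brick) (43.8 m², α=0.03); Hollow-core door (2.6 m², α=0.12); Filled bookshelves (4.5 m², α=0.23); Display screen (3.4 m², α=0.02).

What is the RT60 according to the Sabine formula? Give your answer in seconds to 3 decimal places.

0.434 s

A = Σ Sᵢαᵢ = 34.5*0.01 + 34.5*0.82 + 5.2*0.12 + 43.8*0.03 + 2.6*0.12 + 4.5*0.23 + 3.4*0.02 = 31.988 sabins.
Volume V = 6.9 × 5 × 2.5 = 86.25 m³.
T = 0.161 V/A = 0.161·86.25/31.988 = 0.434 s.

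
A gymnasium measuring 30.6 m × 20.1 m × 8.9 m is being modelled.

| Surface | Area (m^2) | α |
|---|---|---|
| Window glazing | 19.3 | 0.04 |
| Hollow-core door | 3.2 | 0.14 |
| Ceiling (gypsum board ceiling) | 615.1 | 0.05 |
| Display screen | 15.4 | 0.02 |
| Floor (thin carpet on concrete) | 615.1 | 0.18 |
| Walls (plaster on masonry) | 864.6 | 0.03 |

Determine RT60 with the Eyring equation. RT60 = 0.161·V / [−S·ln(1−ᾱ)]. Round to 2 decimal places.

S = Σ Sᵢ = 2132.7 m^2.
Σ(Sᵢαᵢ) = 19.3·0.04 + 3.2·0.14 + 615.1·0.05 + 15.4·0.02 + 615.1·0.18 + 864.6·0.03 = 168.939.
ᾱ = 168.939 / 2132.7 = 0.0792.
Eyring denominator: −S ln(1−ᾱ) = 175.974.
V = 30.6 × 20.1 × 8.9 = 5474.034 m³.
RT60 = 0.161 × 5474.034 / 175.974 = 5.01 s.

5.01 s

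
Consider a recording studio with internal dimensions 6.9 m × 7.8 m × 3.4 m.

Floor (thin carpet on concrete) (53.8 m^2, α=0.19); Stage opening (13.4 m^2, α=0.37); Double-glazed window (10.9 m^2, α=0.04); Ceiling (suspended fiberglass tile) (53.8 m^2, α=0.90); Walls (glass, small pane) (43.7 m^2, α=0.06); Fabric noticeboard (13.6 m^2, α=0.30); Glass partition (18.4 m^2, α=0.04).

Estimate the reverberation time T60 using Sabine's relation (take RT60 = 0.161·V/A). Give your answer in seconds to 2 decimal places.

Equivalent absorption area: A = 53.8·0.19 + 13.4·0.37 + 10.9·0.04 + 53.8·0.90 + 43.7·0.06 + 13.6·0.30 + 18.4·0.04 = 71.474 m^2.
V = 6.9·7.8·3.4 = 182.988 m³.
Sabine: RT60 = 0.161 × 182.988 / 71.474 = 0.41 s.

0.41 sec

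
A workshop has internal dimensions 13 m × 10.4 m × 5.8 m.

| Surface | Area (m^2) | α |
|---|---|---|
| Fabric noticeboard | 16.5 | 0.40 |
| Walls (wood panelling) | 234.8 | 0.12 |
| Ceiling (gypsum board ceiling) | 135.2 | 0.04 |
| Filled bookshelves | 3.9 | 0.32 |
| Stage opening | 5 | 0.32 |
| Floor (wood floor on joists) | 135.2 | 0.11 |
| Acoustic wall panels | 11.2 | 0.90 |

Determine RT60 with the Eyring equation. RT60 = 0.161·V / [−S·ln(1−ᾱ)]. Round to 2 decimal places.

S = Σ Sᵢ = 541.8 m^2.
Absorption A = 16.5·0.40 + 234.8·0.12 + 135.2·0.04 + 3.9·0.32 + 5·0.32 + 135.2·0.11 + 11.2·0.90 = 67.984 sabins.
Mean coefficient ᾱ = A/S = 0.1255.
Eyring denominator: −S ln(1−ᾱ) = 72.657.
V = 13 × 10.4 × 5.8 = 784.16 m³.
T = 0.161·V/[−S·ln(1−ᾱ)] = 0.161·784.16/72.657 = 1.74 s.

1.74 seconds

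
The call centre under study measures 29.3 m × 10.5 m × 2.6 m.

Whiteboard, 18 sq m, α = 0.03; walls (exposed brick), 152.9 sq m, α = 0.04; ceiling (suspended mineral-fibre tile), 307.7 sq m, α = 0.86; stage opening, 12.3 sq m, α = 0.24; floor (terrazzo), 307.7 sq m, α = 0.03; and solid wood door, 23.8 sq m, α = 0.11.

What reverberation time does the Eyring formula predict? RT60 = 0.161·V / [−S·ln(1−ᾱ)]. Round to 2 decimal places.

0.37 s

S = Σ Sᵢ = 822.4 sq m.
Σ(Sᵢαᵢ) = 18·0.03 + 152.9·0.04 + 307.7·0.86 + 12.3·0.24 + 307.7·0.03 + 23.8·0.11 = 286.079.
Mean coefficient ᾱ = A/S = 0.3479.
Eyring denominator: −S ln(1−ᾱ) = 351.623.
V = 29.3 × 10.5 × 2.6 = 799.89 m³.
RT60 = 0.161 × 799.89 / 351.623 = 0.37 s.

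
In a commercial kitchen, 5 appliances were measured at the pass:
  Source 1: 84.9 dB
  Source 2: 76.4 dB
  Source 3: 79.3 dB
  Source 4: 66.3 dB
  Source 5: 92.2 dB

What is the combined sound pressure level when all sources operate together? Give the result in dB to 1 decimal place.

93.2 dB

Σ 10^(Lᵢ/10) = 2.102e+09.
Back to dB: 10·log₁₀ Σ = 93.2 dB.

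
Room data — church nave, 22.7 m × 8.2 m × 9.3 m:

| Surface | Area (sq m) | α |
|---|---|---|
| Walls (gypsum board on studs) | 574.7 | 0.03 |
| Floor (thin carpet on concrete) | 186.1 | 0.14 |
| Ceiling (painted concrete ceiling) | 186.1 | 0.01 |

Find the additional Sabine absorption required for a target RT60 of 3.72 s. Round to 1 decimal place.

29.8 sabins

A₁ = Σ Sᵢαᵢ = 574.7*0.03 + 186.1*0.14 + 186.1*0.01 = 45.156 sabins.
Target A₂ = 0.161·1731.102/3.72 = 74.921 sabins (V = 1731.102 m³).
ΔA = A₂ − A₁ = 74.921 − 45.156 = 29.8 sabins.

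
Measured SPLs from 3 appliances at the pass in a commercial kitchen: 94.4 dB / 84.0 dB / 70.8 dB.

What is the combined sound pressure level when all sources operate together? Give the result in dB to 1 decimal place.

94.8 dB

Converting to relative power and adding: 10^(94.4/10) + 10^(84.0/10) + 10^(70.8/10) = 3.017e+09.
Back to dB: 10·log₁₀ Σ = 94.8 dB.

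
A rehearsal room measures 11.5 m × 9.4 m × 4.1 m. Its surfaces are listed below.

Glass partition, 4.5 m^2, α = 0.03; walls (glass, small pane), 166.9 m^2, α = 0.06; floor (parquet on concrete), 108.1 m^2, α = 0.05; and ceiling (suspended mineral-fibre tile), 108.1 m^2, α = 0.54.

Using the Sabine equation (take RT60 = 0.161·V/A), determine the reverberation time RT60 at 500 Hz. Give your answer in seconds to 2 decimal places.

Equivalent absorption area: A = 4.5*0.03 + 166.9*0.06 + 108.1*0.05 + 108.1*0.54 = 73.928 m^2.
Volume V = 11.5 × 9.4 × 4.1 = 443.21 m³.
Sabine: RT60 = 0.161 × 443.21 / 73.928 = 0.97 s.

0.97 seconds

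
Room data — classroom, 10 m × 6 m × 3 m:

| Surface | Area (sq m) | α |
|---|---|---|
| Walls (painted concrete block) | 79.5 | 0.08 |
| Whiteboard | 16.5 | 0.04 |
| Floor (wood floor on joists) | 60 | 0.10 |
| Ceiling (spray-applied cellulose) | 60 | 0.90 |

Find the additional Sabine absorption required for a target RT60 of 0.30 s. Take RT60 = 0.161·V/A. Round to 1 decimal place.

29.6 sabins

Equivalent absorption area: A₁ = 79.5×0.08 + 16.5×0.04 + 60×0.10 + 60×0.90 = 67.020 sq m.
For T = 0.30 s, need A₂ = 0.161·V/T = 0.161·180/0.30 = 96.600 sabins.
Shortfall: 96.600 − 67.020 = 29.6 sabins.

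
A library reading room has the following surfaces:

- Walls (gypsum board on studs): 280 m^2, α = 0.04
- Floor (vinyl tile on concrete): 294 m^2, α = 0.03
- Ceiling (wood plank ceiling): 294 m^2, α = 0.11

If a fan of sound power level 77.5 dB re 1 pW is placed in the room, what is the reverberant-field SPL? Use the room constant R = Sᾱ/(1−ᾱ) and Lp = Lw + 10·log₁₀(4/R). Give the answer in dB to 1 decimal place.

66.1 dB

Σ(Sᵢαᵢ) = 280·0.04 + 294·0.03 + 294·0.11 = 52.360; total area S = 868.0 m^2.
ᾱ = 52.360/868.0 = 0.0603; R = Sᾱ/(1−ᾱ) = 52.360/(1−0.0603) = 55.720 m^2.
Lp = Lw + 10 log₁₀(4/R) = 77.5 -11.44 = 66.1 dB.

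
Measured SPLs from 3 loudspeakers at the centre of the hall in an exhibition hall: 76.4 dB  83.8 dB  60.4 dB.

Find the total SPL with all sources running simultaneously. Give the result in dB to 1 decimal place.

84.5 dB

Σ 10^(Lᵢ/10) = 2.846e+08.
Combined level = 10 log₁₀(2.846e+08) = 84.5 dB.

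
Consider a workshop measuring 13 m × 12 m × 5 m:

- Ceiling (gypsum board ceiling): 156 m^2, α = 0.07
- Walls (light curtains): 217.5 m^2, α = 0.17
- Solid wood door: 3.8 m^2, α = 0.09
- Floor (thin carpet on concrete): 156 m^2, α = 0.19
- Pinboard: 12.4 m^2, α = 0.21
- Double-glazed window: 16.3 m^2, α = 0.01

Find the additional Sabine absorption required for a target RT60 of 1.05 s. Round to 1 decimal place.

Total absorption A₁ = 156×0.07 + 217.5×0.17 + 3.8×0.09 + 156×0.19 + 12.4×0.21 + 16.3×0.01
  = 10.920 + 36.975 + 0.342 + 29.640 + 2.604 + 0.163 = 80.644 m^2 sabins.
V = 780 m³. Required absorption A₂ = 0.161 × 780 / 1.05 = 119.600 sabins.
Shortfall: 119.600 − 80.644 = 39.0 sabins.

39.0 sabins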